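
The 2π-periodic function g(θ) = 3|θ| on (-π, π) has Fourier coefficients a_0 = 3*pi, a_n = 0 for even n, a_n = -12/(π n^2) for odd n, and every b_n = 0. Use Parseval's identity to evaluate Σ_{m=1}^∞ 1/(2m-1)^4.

pi**4/96

Parseval: a_0^2/2 + Σ a_n^2 = (1/π) ∫_{-π}^{π} g(θ)^2 dθ = 6*pi**2.
Subtract a_0^2/2 = 9*pi**2/2: Σ a_n^2 = 3*pi**2/2.
Only odd n contribute, with a_n^2 = 144/(π^2 n^4), so Σ_{m≥1} 1/(2m-1)^4 = π^2·(3*pi**2/2)/144 = pi**4/96.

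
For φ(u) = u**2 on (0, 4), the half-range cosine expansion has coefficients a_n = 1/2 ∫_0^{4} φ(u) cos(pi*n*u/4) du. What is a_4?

4/pi**2

a_4 = 1/2 ∫_0^{4} (u**2) cos(pi*u) du.
Integrating by parts twice (tabular method), an antiderivative of (u**2) cos(pi*u) is u**2*sin(pi*u)/pi + 2*u*cos(pi*u)/pi**2 - 2*sin(pi*u)/pi**3; evaluating from 0 to 4: ∫_{0}^{4} (u**2) cos(pi*u) du = (8/pi**2) - (0) = 8/pi**2.
Hence a_4 = (1/2)·(8/pi**2) = 4/pi**2.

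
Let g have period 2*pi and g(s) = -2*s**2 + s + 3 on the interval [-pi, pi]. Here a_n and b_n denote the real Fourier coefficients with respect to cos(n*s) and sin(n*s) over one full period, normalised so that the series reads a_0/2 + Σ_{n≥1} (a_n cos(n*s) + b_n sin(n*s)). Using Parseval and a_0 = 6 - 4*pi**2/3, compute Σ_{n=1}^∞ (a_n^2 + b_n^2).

2*pi**2*(15 + 16*pi**2)/45

Parseval: a_0^2/2 + Σ_{n≥1} (a_n^2+b_n^2) = 1/pi ∫_{-pi}^{pi} g(s)^2 ds = -22*pi**2/3 + 18 + 8*pi**4/5.
Subtract a_0^2/2 = 2*(9 - 2*pi**2)**2/9: Σ (a_n^2+b_n^2) = 2*pi**2*(15 + 16*pi**2)/45.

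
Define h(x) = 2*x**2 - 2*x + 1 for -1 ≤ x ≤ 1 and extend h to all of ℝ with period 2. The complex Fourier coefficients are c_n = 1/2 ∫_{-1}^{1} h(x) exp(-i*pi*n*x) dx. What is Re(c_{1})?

Since h is real-valued, Re(c_{1}) = 1/2 ∫_{-1}^{1} h(x) cos(pi*x) dx = a_{1}/2.
Integrating by parts twice (tabular method), an antiderivative of (2*x**2 - 2*x + 1) cos(pi*x) is 2*x**2*sin(pi*x)/pi - 2*x*sin(pi*x)/pi + 4*x*cos(pi*x)/pi**2 - 4*sin(pi*x)/pi**3 + sin(pi*x)/pi - 2*cos(pi*x)/pi**2; evaluating from -1 to 1: ∫_{-1}^{1} (2*x**2 - 2*x + 1) cos(pi*x) dx = (-2/pi**2) - (6/pi**2) = -8/pi**2.
Hence Re(c_{1}) = (1/2)·(-8/pi**2) = -4/pi**2.

-4/pi**2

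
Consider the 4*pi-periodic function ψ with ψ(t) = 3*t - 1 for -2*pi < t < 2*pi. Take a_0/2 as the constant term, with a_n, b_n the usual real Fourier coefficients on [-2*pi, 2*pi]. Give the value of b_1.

12

b_1 = (1/(2*pi)) ∫_{-2*pi}^{2*pi} ψ(t) sin(t/2) dt.
Integrating by parts (boundary term plus one more integral), an antiderivative of (3*t - 1) sin(t/2) is -6*t*cos(t/2) + 12*sin(t/2) + 2*cos(t/2); evaluating from -2*pi to 2*pi: ∫_{-2*pi}^{2*pi} (3*t - 1) sin(t/2) dt = (-2 + 12*pi) - (-12*pi - 2) = 24*pi.
Hence b_1 = (1/(2*pi))·(24*pi) = 12.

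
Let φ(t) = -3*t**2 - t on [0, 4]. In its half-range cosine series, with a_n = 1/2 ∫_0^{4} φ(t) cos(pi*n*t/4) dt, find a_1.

a_1 = 1/2 ∫_0^{4} (-3*t**2 - t) cos(pi*t/4) dt.
Integrating by parts twice (tabular method), an antiderivative of (-3*t**2 - t) cos(pi*t/4) is -12*t**2*sin(pi*t/4)/pi - 4*t*sin(pi*t/4)/pi - 96*t*cos(pi*t/4)/pi**2 + 384*sin(pi*t/4)/pi**3 - 16*cos(pi*t/4)/pi**2; evaluating from 0 to 4: ∫_{0}^{4} (-3*t**2 - t) cos(pi*t/4) dt = (400/pi**2) - (-16/pi**2) = 416/pi**2.
Hence a_1 = (1/2)·(416/pi**2) = 208/pi**2.

208/pi**2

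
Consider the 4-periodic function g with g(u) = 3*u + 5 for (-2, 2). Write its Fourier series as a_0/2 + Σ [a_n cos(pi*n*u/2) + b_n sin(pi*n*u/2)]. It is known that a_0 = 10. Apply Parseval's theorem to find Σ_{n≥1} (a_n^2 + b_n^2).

24

Parseval: a_0^2/2 + Σ_{n≥1} (a_n^2+b_n^2) = 1/2 ∫_{-2}^{2} g(u)^2 du = 74.
Subtract a_0^2/2 = 50: Σ (a_n^2+b_n^2) = 24.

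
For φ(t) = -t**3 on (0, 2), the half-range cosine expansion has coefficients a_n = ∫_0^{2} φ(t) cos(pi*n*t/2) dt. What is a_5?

48*(-4 + 25*pi**2)/(625*pi**4)

a_5 = ∫_0^{2} (-t**3) cos(5*pi*t/2) dt.
Integrating by parts three times (tabular method), an antiderivative of (-t**3) cos(5*pi*t/2) is -2*t**3*sin(5*pi*t/2)/(5*pi) - 12*t**2*cos(5*pi*t/2)/(25*pi**2) + 48*t*sin(5*pi*t/2)/(125*pi**3) + 96*cos(5*pi*t/2)/(625*pi**4); evaluating from 0 to 2: ∫_{0}^{2} (-t**3) cos(5*pi*t/2) dt = (48*(-2 + 25*pi**2)/(625*pi**4)) - (96/(625*pi**4)) = 48*(-4 + 25*pi**2)/(625*pi**4).
Hence a_5 = 48*(-4 + 25*pi**2)/(625*pi**4).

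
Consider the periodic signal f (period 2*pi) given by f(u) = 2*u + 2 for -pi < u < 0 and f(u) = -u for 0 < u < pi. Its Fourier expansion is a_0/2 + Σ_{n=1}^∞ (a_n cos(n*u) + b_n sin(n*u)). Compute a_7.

a_7 = 1/pi ∫_{-pi}^{pi} f(u) cos(7*u) du.
Split the integral at the breakpoints.
Integrating by parts (boundary term plus one more integral), an antiderivative of (2*u + 2) cos(7*u) is 2*u*sin(7*u)/7 + 2*sin(7*u)/7 + 2*cos(7*u)/49; evaluating from -pi to 0: ∫_{-pi}^{0} (2*u + 2) cos(7*u) du = (2/49) - (-2/49) = 4/49.
Integrating by parts (boundary term plus one more integral), an antiderivative of (-u) cos(7*u) is -u*sin(7*u)/7 - cos(7*u)/49; evaluating from 0 to pi: ∫_{0}^{pi} (-u) cos(7*u) du = (1/49) - (-1/49) = 2/49.
Summing the pieces and multiplying by (1/pi) gives a_7 = 6/(49*pi).

6/(49*pi)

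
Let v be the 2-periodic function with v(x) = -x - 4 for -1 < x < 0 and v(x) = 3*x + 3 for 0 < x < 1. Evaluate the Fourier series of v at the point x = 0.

At x = 0 the one-sided limits are v(0^-) = -4 and v(0^+) = 3.
By Dirichlet's theorem the series converges to their average, [(-4) + (3)]/2 = -1/2.

-1/2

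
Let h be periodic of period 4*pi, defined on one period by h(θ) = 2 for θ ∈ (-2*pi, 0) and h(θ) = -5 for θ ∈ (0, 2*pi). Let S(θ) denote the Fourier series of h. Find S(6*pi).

θ = 6*pi differs from θ = 2*pi by 1 full period(s), and the series is 4*pi-periodic.
At θ = 2*pi the one-sided limits are h(2*pi^-) = -5 and h(2*pi^+) = 2.
By Dirichlet's theorem the series converges to their average, [(-5) + (2)]/2 = -3/2.

-3/2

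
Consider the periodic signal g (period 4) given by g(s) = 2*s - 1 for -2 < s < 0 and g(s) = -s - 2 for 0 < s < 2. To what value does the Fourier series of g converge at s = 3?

s = 3 differs from s = -1 by 1 full period(s), and the series is 4-periodic.
g is continuous at s = -1 with value -3, so the series converges to -3 there.

-3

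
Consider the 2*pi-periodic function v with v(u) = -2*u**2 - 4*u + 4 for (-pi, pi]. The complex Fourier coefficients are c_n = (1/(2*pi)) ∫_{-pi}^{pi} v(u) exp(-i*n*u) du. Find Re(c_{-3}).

Since v is real-valued, Re(c_{-3}) = (1/(2*pi)) ∫_{-pi}^{pi} v(u) cos(-3*u) du = a_{3}/2.
Integrating by parts twice (tabular method), an antiderivative of (-2*u**2 - 4*u + 4) cos(-3*u) is -2*u**2*sin(3*u)/3 - 4*u*sin(3*u)/3 - 4*u*cos(3*u)/9 + 40*sin(3*u)/27 - 4*cos(3*u)/9; evaluating from -pi to pi: ∫_{-pi}^{pi} (-2*u**2 - 4*u + 4) cos(-3*u) du = (4/9 + 4*pi/9) - (4/9 - 4*pi/9) = 8*pi/9.
Hence Re(c_{-3}) = (1/(2*pi))·(8*pi/9) = 4/9.

4/9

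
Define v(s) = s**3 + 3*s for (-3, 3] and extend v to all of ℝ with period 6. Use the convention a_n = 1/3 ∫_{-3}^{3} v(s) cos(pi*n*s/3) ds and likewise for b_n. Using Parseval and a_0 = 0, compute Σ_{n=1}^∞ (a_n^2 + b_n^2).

15984/35

Parseval: a_0^2/2 + Σ_{n≥1} (a_n^2+b_n^2) = 1/3 ∫_{-3}^{3} v(s)^2 ds = 15984/35.
Subtract a_0^2/2 = 0: Σ (a_n^2+b_n^2) = 15984/35.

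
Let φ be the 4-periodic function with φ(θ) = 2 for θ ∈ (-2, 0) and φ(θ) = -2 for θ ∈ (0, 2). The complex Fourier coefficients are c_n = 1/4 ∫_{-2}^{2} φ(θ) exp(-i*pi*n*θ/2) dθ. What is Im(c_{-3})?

Since φ is real-valued, Im(c_{-3}) = -1/4 ∫_{-2}^{2} φ(θ) sin(-3*pi*θ/2) dθ = b_{3}/2.
φ is odd and sin(-3*pi*θ/2) is odd, so the integrand is even: ∫_{-2}^{2} φ(θ) sin(-3*pi*θ/2) dθ = 2∫_0^{2} φ(θ) sin(-3*pi*θ/2) dθ.
Directly, an antiderivative of (-2) sin(-3*pi*θ/2) is -4*cos(3*pi*θ/2)/(3*pi); evaluating from 0 to 2: ∫_{0}^{2} (-2) sin(-3*pi*θ/2) dθ = (4/(3*pi)) - (-4/(3*pi)) = 8/(3*pi).
So ∫_{-2}^{2} φ(θ) sin(-3*pi*θ/2) dθ = 16/(3*pi).
Hence Im(c_{-3}) = (-1/4)·(16/(3*pi)) = -4/(3*pi).

-4/(3*pi)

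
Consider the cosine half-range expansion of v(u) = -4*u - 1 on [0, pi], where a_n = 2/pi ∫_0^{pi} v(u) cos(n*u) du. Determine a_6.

a_6 = 2/pi ∫_0^{pi} (-4*u - 1) cos(6*u) du.
Integrating by parts (boundary term plus one more integral), an antiderivative of (-4*u - 1) cos(6*u) is -2*u*sin(6*u)/3 - sin(6*u)/6 - cos(6*u)/9; evaluating from 0 to pi: ∫_{0}^{pi} (-4*u - 1) cos(6*u) du = (-1/9) - (-1/9) = 0.
Hence a_6 = (2/pi)·(0) = 0.

0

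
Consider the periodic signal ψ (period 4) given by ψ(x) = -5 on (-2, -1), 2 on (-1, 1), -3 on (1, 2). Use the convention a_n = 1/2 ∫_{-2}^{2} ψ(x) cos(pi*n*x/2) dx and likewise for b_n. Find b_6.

b_6 = 1/2 ∫_{-2}^{2} ψ(x) sin(3*pi*x) dx.
Split the integral at the breakpoints.
Directly, an antiderivative of (-5) sin(3*pi*x) is 5*cos(3*pi*x)/(3*pi); evaluating from -2 to -1: ∫_{-2}^{-1} (-5) sin(3*pi*x) dx = (-5/(3*pi)) - (5/(3*pi)) = -10/(3*pi).
Directly, an antiderivative of (2) sin(3*pi*x) is -2*cos(3*pi*x)/(3*pi); evaluating from -1 to 1: ∫_{-1}^{1} (2) sin(3*pi*x) dx = (2/(3*pi)) - (2/(3*pi)) = 0.
Directly, an antiderivative of (-3) sin(3*pi*x) is cos(3*pi*x)/pi; evaluating from 1 to 2: ∫_{1}^{2} (-3) sin(3*pi*x) dx = (1/pi) - (-1/pi) = 2/pi.
Summing the pieces and multiplying by (1/2) gives b_6 = -2/(3*pi).

-2/(3*pi)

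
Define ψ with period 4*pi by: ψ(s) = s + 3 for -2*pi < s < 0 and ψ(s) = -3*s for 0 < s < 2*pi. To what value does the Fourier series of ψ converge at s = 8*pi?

s = 8*pi differs from s = 0 by 2 full period(s), and the series is 4*pi-periodic.
At s = 0 the one-sided limits are ψ(0^-) = 3 and ψ(0^+) = 0.
By Dirichlet's theorem the series converges to their average, [(3) + (0)]/2 = 3/2.

3/2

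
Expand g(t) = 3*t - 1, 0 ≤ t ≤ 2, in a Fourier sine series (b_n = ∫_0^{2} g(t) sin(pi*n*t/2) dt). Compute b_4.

-3/pi

b_4 = ∫_0^{2} (3*t - 1) sin(2*pi*t) dt.
Integrating by parts (boundary term plus one more integral), an antiderivative of (3*t - 1) sin(2*pi*t) is -3*t*cos(2*pi*t)/(2*pi) + 3*sin(2*pi*t)/(4*pi**2) + cos(2*pi*t)/(2*pi); evaluating from 0 to 2: ∫_{0}^{2} (3*t - 1) sin(2*pi*t) dt = (-5/(2*pi)) - (1/(2*pi)) = -3/pi.
Hence b_4 = -3/pi.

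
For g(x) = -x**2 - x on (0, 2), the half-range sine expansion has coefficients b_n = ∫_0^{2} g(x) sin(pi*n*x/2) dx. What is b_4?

b_4 = ∫_0^{2} (-x**2 - x) sin(2*pi*x) dx.
Integrating by parts twice (tabular method), an antiderivative of (-x**2 - x) sin(2*pi*x) is x**2*cos(2*pi*x)/(2*pi) - x*sin(2*pi*x)/(2*pi**2) + x*cos(2*pi*x)/(2*pi) - sin(2*pi*x)/(4*pi**2) - cos(2*pi*x)/(4*pi**3); evaluating from 0 to 2: ∫_{0}^{2} (-x**2 - x) sin(2*pi*x) dx = (-1/(4*pi**3) + 3/pi) - (-1/(4*pi**3)) = 3/pi.
Hence b_4 = 3/pi.

3/pi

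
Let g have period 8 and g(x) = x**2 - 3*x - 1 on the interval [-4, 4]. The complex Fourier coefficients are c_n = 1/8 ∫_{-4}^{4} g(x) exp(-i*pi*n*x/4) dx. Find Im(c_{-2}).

6/pi

Since g is real-valued, Im(c_{-2}) = -1/8 ∫_{-4}^{4} g(x) sin(-pi*x/2) dx = b_{2}/2.
Integrating by parts twice (tabular method), an antiderivative of (x**2 - 3*x - 1) sin(-pi*x/2) is 2*x**2*cos(pi*x/2)/pi - 8*x*sin(pi*x/2)/pi**2 - 6*x*cos(pi*x/2)/pi + 12*sin(pi*x/2)/pi**2 - 2*cos(pi*x/2)/pi - 16*cos(pi*x/2)/pi**3; evaluating from -4 to 4: ∫_{-4}^{4} (x**2 - 3*x - 1) sin(-pi*x/2) dx = (-16/pi**3 + 6/pi) - (-16/pi**3 + 54/pi) = -48/pi.
Hence Im(c_{-2}) = (-1/8)·(-48/pi) = 6/pi.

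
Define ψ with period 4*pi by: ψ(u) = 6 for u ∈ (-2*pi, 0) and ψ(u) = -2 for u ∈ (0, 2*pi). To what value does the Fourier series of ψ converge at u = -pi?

6

ψ is continuous at u = -pi with value 6, so the series converges to 6 there.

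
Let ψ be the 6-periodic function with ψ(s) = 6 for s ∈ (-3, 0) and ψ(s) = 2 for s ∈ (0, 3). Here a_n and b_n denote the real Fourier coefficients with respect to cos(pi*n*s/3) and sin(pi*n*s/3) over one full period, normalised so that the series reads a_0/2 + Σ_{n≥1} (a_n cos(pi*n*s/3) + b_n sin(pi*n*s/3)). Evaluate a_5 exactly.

0

a_5 = 1/3 ∫_{-3}^{3} ψ(s) cos(5*pi*s/3) ds.
Split the integral at the breakpoints.
Directly, an antiderivative of (6) cos(5*pi*s/3) is 18*sin(5*pi*s/3)/(5*pi); evaluating from -3 to 0: ∫_{-3}^{0} (6) cos(5*pi*s/3) ds = (0) - (0) = 0.
Directly, an antiderivative of (2) cos(5*pi*s/3) is 6*sin(5*pi*s/3)/(5*pi); evaluating from 0 to 3: ∫_{0}^{3} (2) cos(5*pi*s/3) ds = (0) - (0) = 0.
Summing the pieces and multiplying by (1/3) gives a_5 = 0.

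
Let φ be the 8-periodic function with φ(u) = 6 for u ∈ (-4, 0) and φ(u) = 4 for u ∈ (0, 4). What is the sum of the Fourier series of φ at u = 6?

u = 6 differs from u = -2 by 1 full period(s), and the series is 8-periodic.
φ is continuous at u = -2 with value 6, so the series converges to 6 there.

6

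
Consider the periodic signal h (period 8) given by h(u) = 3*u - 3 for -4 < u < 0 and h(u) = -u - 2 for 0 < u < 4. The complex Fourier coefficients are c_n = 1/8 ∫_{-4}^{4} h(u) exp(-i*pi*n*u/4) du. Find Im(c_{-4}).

-1/pi

Since h is real-valued, Im(c_{-4}) = -1/8 ∫_{-4}^{4} h(u) sin(-pi*u) du = b_{4}/2.
Split the integral at the breakpoints.
Integrating by parts (boundary term plus one more integral), an antiderivative of (3*u - 3) sin(-pi*u) is 3*u*cos(pi*u)/pi - 3*sin(pi*u)/pi**2 - 3*cos(pi*u)/pi; evaluating from -4 to 0: ∫_{-4}^{0} (3*u - 3) sin(-pi*u) du = (-3/pi) - (-15/pi) = 12/pi.
Integrating by parts (boundary term plus one more integral), an antiderivative of (-u - 2) sin(-pi*u) is -u*cos(pi*u)/pi + sin(pi*u)/pi**2 - 2*cos(pi*u)/pi; evaluating from 0 to 4: ∫_{0}^{4} (-u - 2) sin(-pi*u) du = (-6/pi) - (-2/pi) = -4/pi.
So ∫_{-4}^{4} h(u) sin(-pi*u) du = 8/pi.
Hence Im(c_{-4}) = (-1/8)·(8/pi) = -1/pi.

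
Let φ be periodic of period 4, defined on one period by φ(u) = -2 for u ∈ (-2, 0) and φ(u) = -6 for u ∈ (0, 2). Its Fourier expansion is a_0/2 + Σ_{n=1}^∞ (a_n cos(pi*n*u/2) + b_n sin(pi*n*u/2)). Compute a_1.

a_1 = 1/2 ∫_{-2}^{2} φ(u) cos(pi*u/2) du.
Split the integral at the breakpoints.
Directly, an antiderivative of (-2) cos(pi*u/2) is -4*sin(pi*u/2)/pi; evaluating from -2 to 0: ∫_{-2}^{0} (-2) cos(pi*u/2) du = (0) - (0) = 0.
Directly, an antiderivative of (-6) cos(pi*u/2) is -12*sin(pi*u/2)/pi; evaluating from 0 to 2: ∫_{0}^{2} (-6) cos(pi*u/2) du = (0) - (0) = 0.
Summing the pieces and multiplying by (1/2) gives a_1 = 0.

0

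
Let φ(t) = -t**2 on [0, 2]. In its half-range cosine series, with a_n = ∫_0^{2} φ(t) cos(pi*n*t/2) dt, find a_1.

a_1 = ∫_0^{2} (-t**2) cos(pi*t/2) dt.
Integrating by parts twice (tabular method), an antiderivative of (-t**2) cos(pi*t/2) is -2*t**2*sin(pi*t/2)/pi - 8*t*cos(pi*t/2)/pi**2 + 16*sin(pi*t/2)/pi**3; evaluating from 0 to 2: ∫_{0}^{2} (-t**2) cos(pi*t/2) dt = (16/pi**2) - (0) = 16/pi**2.
Hence a_1 = 16/pi**2.

16/pi**2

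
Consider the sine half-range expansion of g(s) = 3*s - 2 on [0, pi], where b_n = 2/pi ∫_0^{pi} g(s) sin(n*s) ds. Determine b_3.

2 - 8/(3*pi)

b_3 = 2/pi ∫_0^{pi} (3*s - 2) sin(3*s) ds.
Integrating by parts (boundary term plus one more integral), an antiderivative of (3*s - 2) sin(3*s) is -s*cos(3*s) + sin(3*s)/3 + 2*cos(3*s)/3; evaluating from 0 to pi: ∫_{0}^{pi} (3*s - 2) sin(3*s) ds = (-2/3 + pi) - (2/3) = -4/3 + pi.
Hence b_3 = (2/pi)·(-4/3 + pi) = 2 - 8/(3*pi).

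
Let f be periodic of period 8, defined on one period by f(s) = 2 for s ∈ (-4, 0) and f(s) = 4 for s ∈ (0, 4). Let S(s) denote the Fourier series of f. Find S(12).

s = 12 differs from s = -4 by 2 full period(s), and the series is 8-periodic.
At s = -4 the one-sided limits are f(-4^-) = 4 and f(-4^+) = 2.
By Dirichlet's theorem the series converges to their average, [(4) + (2)]/2 = 3.

3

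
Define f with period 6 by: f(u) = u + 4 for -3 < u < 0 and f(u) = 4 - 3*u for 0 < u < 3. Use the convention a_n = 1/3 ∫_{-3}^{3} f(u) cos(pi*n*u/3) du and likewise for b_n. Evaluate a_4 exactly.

a_4 = 1/3 ∫_{-3}^{3} f(u) cos(4*pi*u/3) du.
Split the integral at the breakpoints.
Integrating by parts (boundary term plus one more integral), an antiderivative of (u + 4) cos(4*pi*u/3) is 3*u*sin(4*pi*u/3)/(4*pi) + 3*sin(4*pi*u/3)/pi + 9*cos(4*pi*u/3)/(16*pi**2); evaluating from -3 to 0: ∫_{-3}^{0} (u + 4) cos(4*pi*u/3) du = (9/(16*pi**2)) - (9/(16*pi**2)) = 0.
Integrating by parts (boundary term plus one more integral), an antiderivative of (4 - 3*u) cos(4*pi*u/3) is -9*u*sin(4*pi*u/3)/(4*pi) + 3*sin(4*pi*u/3)/pi - 27*cos(4*pi*u/3)/(16*pi**2); evaluating from 0 to 3: ∫_{0}^{3} (4 - 3*u) cos(4*pi*u/3) du = (-27/(16*pi**2)) - (-27/(16*pi**2)) = 0.
Summing the pieces and multiplying by (1/3) gives a_4 = 0.

0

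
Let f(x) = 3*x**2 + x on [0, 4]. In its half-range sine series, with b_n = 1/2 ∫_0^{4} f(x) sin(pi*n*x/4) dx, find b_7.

b_7 = 1/2 ∫_0^{4} (3*x**2 + x) sin(7*pi*x/4) dx.
Integrating by parts twice (tabular method), an antiderivative of (3*x**2 + x) sin(7*pi*x/4) is -12*x**2*cos(7*pi*x/4)/(7*pi) + 96*x*sin(7*pi*x/4)/(49*pi**2) - 4*x*cos(7*pi*x/4)/(7*pi) + 16*sin(7*pi*x/4)/(49*pi**2) + 384*cos(7*pi*x/4)/(343*pi**3); evaluating from 0 to 4: ∫_{0}^{4} (3*x**2 + x) sin(7*pi*x/4) dx = (16*(-24 + 637*pi**2)/(343*pi**3)) - (384/(343*pi**3)) = 16*(-48 + 637*pi**2)/(343*pi**3).
Hence b_7 = (1/2)·(16*(-48 + 637*pi**2)/(343*pi**3)) = 8*(-48 + 637*pi**2)/(343*pi**3).

8*(-48 + 637*pi**2)/(343*pi**3)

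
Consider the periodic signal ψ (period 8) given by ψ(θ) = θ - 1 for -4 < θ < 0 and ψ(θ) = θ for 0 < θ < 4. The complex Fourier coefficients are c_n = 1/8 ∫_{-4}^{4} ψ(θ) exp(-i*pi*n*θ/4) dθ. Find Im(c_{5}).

-1/pi

Since ψ is real-valued, Im(c_{5}) = -1/8 ∫_{-4}^{4} ψ(θ) sin(5*pi*θ/4) dθ = -b_{5}/2.
Split the integral at the breakpoints.
Integrating by parts (boundary term plus one more integral), an antiderivative of (θ - 1) sin(5*pi*θ/4) is -4*θ*cos(5*pi*θ/4)/(5*pi) + 16*sin(5*pi*θ/4)/(25*pi**2) + 4*cos(5*pi*θ/4)/(5*pi); evaluating from -4 to 0: ∫_{-4}^{0} (θ - 1) sin(5*pi*θ/4) dθ = (4/(5*pi)) - (-4/pi) = 24/(5*pi).
Integrating by parts (boundary term plus one more integral), an antiderivative of (θ) sin(5*pi*θ/4) is -4*θ*cos(5*pi*θ/4)/(5*pi) + 16*sin(5*pi*θ/4)/(25*pi**2); evaluating from 0 to 4: ∫_{0}^{4} (θ) sin(5*pi*θ/4) dθ = (16/(5*pi)) - (0) = 16/(5*pi).
So ∫_{-4}^{4} ψ(θ) sin(5*pi*θ/4) dθ = 8/pi.
Hence Im(c_{5}) = (-1/8)·(8/pi) = -1/pi.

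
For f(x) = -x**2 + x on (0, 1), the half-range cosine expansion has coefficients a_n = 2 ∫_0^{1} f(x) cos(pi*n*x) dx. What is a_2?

a_2 = 2 ∫_0^{1} (-x**2 + x) cos(2*pi*x) dx.
Integrating by parts twice (tabular method), an antiderivative of (-x**2 + x) cos(2*pi*x) is -x**2*sin(2*pi*x)/(2*pi) + x*sin(2*pi*x)/(2*pi) - x*cos(2*pi*x)/(2*pi**2) + sin(2*pi*x)/(4*pi**3) + cos(2*pi*x)/(4*pi**2); evaluating from 0 to 1: ∫_{0}^{1} (-x**2 + x) cos(2*pi*x) dx = (-1/(4*pi**2)) - (1/(4*pi**2)) = -1/(2*pi**2).
Hence a_2 = 2·(-1/(2*pi**2)) = -1/pi**2.

-1/pi**2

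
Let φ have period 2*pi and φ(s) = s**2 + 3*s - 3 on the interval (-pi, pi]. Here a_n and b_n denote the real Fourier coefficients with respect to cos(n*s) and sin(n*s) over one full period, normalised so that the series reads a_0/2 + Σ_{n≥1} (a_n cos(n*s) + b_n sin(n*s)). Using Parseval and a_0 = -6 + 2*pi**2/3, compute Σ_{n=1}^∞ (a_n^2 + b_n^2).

Parseval: a_0^2/2 + Σ_{n≥1} (a_n^2+b_n^2) = 1/pi ∫_{-pi}^{pi} φ(s)^2 ds = 18 + 2*pi**2 + 2*pi**4/5.
Subtract a_0^2/2 = 2*(9 - pi**2)**2/9: Σ (a_n^2+b_n^2) = pi**2*(8*pi**2/45 + 6).

pi**2*(8*pi**2/45 + 6)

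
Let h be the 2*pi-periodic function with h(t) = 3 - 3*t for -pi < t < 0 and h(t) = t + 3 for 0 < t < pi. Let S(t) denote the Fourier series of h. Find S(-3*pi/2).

pi/2 + 3

t = -3*pi/2 differs from t = pi/2 by -1 full period(s), and the series is 2*pi-periodic.
h is continuous at t = pi/2 with value pi/2 + 3, so the series converges to pi/2 + 3 there.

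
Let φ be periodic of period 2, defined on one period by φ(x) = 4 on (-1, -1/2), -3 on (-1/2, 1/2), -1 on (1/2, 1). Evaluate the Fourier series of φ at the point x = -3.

3/2

x = -3 differs from x = 1 by -2 full period(s), and the series is 2-periodic.
At x = 1 the one-sided limits are φ(1^-) = -1 and φ(1^+) = 4.
By Dirichlet's theorem the series converges to their average, [(-1) + (4)]/2 = 3/2.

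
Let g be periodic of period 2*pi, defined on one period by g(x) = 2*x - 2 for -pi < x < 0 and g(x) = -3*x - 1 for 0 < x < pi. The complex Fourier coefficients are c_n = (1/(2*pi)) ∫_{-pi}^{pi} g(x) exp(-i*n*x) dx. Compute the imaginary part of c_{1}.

Since g is real-valued, Im(c_{1}) = -(1/(2*pi)) ∫_{-pi}^{pi} g(x) sin(x) dx = -b_{1}/2.
Split the integral at the breakpoints.
Integrating by parts (boundary term plus one more integral), an antiderivative of (2*x - 2) sin(x) is -2*x*cos(x) + 2*sin(x) + 2*cos(x); evaluating from -pi to 0: ∫_{-pi}^{0} (2*x - 2) sin(x) dx = (2) - (-2*pi - 2) = 4 + 2*pi.
Integrating by parts (boundary term plus one more integral), an antiderivative of (-3*x - 1) sin(x) is 3*x*cos(x) - 3*sin(x) + cos(x); evaluating from 0 to pi: ∫_{0}^{pi} (-3*x - 1) sin(x) dx = (-3*pi - 1) - (1) = -3*pi - 2.
So ∫_{-pi}^{pi} g(x) sin(x) dx = 2 - pi.
Hence Im(c_{1}) = (-1/(2*pi))·(2 - pi) = (-2 + pi)/(2*pi).

(-2 + pi)/(2*pi)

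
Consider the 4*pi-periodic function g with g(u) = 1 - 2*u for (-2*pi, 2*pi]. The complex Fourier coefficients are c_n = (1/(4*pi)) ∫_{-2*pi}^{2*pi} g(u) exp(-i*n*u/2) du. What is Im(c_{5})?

Since g is real-valued, Im(c_{5}) = -(1/(4*pi)) ∫_{-2*pi}^{2*pi} g(u) sin(5*u/2) du = -b_{5}/2.
Integrating by parts (boundary term plus one more integral), an antiderivative of (1 - 2*u) sin(5*u/2) is 4*u*cos(5*u/2)/5 - 8*sin(5*u/2)/25 - 2*cos(5*u/2)/5; evaluating from -2*pi to 2*pi: ∫_{-2*pi}^{2*pi} (1 - 2*u) sin(5*u/2) du = (2/5 - 8*pi/5) - (2/5 + 8*pi/5) = -16*pi/5.
Hence Im(c_{5}) = (-1/(4*pi))·(-16*pi/5) = 4/5.

4/5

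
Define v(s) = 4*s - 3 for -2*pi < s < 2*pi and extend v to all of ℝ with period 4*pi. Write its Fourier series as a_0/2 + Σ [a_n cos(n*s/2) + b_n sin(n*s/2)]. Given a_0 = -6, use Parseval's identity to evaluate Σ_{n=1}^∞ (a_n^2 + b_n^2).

128*pi**2/3

Parseval: a_0^2/2 + Σ_{n≥1} (a_n^2+b_n^2) = (1/(2*pi)) ∫_{-2*pi}^{2*pi} v(s)^2 ds = 18 + 128*pi**2/3.
Subtract a_0^2/2 = 18: Σ (a_n^2+b_n^2) = 128*pi**2/3.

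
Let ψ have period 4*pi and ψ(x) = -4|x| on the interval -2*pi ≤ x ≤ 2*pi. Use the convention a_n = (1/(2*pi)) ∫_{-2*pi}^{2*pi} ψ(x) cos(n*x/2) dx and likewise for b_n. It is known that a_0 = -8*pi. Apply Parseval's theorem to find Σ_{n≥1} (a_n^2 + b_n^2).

32*pi**2/3

Parseval: a_0^2/2 + Σ_{n≥1} (a_n^2+b_n^2) = (1/(2*pi)) ∫_{-2*pi}^{2*pi} ψ(x)^2 dx = 128*pi**2/3.
Subtract a_0^2/2 = 32*pi**2: Σ (a_n^2+b_n^2) = 32*pi**2/3.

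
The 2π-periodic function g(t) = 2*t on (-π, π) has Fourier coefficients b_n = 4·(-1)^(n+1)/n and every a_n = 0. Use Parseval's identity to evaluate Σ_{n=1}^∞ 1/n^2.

pi**2/6

Parseval: Σ b_n^2 = (1/π) ∫_{-π}^{π} g(t)^2 dt = 8*pi**2/3.
Σ b_n^2 = Σ 16/n^2, so Σ 1/n^2 = (8*pi**2/3)/16 = pi**2/6.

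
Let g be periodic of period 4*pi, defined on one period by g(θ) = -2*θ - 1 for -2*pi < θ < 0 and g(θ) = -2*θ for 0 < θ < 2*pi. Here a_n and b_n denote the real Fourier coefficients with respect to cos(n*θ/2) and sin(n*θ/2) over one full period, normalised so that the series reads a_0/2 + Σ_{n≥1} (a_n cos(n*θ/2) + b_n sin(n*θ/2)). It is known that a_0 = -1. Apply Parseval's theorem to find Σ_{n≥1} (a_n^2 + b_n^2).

Parseval: a_0^2/2 + Σ_{n≥1} (a_n^2+b_n^2) = (1/(2*pi)) ∫_{-2*pi}^{2*pi} g(θ)^2 dθ = -4*pi + 1 + 32*pi**2/3.
Subtract a_0^2/2 = 1/2: Σ (a_n^2+b_n^2) = -4*pi + 1/2 + 32*pi**2/3.

-4*pi + 1/2 + 32*pi**2/3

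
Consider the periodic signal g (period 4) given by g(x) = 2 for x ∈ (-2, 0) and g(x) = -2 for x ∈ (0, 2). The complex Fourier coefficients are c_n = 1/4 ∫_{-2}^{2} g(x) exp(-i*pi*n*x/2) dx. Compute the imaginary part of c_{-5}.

-4/(5*pi)

Since g is real-valued, Im(c_{-5}) = -1/4 ∫_{-2}^{2} g(x) sin(-5*pi*x/2) dx = b_{5}/2.
g is odd and sin(-5*pi*x/2) is odd, so the integrand is even: ∫_{-2}^{2} g(x) sin(-5*pi*x/2) dx = 2∫_0^{2} g(x) sin(-5*pi*x/2) dx.
Directly, an antiderivative of (-2) sin(-5*pi*x/2) is -4*cos(5*pi*x/2)/(5*pi); evaluating from 0 to 2: ∫_{0}^{2} (-2) sin(-5*pi*x/2) dx = (4/(5*pi)) - (-4/(5*pi)) = 8/(5*pi).
So ∫_{-2}^{2} g(x) sin(-5*pi*x/2) dx = 16/(5*pi).
Hence Im(c_{-5}) = (-1/4)·(16/(5*pi)) = -4/(5*pi).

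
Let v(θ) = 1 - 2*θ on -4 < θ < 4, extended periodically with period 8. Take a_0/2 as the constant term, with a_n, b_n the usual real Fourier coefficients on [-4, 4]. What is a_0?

2

a_0 = 1/4 ∫_{-4}^{4} v(θ) dθ = 1/4 · (8) = 2.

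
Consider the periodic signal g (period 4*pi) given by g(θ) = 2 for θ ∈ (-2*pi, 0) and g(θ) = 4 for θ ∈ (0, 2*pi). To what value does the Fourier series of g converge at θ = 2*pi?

At θ = 2*pi the one-sided limits are g(2*pi^-) = 4 and g(2*pi^+) = 2.
By Dirichlet's theorem the series converges to their average, [(4) + (2)]/2 = 3.

3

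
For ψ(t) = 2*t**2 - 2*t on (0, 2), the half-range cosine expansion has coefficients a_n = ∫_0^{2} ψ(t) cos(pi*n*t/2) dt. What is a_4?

a_4 = ∫_0^{2} (2*t**2 - 2*t) cos(2*pi*t) dt.
Integrating by parts twice (tabular method), an antiderivative of (2*t**2 - 2*t) cos(2*pi*t) is t**2*sin(2*pi*t)/pi - t*sin(2*pi*t)/pi + t*cos(2*pi*t)/pi**2 - sin(2*pi*t)/(2*pi**3) - cos(2*pi*t)/(2*pi**2); evaluating from 0 to 2: ∫_{0}^{2} (2*t**2 - 2*t) cos(2*pi*t) dt = (3/(2*pi**2)) - (-1/(2*pi**2)) = 2/pi**2.
Hence a_4 = 2/pi**2.

2/pi**2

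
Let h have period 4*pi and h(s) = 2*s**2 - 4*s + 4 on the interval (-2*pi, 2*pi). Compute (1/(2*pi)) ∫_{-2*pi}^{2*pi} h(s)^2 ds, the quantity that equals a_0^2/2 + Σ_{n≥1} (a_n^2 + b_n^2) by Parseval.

32 + 256*pi**2/3 + 128*pi**4/5

(1/(2*pi)) ∫_{-2*pi}^{2*pi} h(s)^2 ds = (1/(2*pi)) · (64*pi*(15 + 40*pi**2 + 12*pi**4)/15) = 32 + 256*pi**2/3 + 128*pi**4/5.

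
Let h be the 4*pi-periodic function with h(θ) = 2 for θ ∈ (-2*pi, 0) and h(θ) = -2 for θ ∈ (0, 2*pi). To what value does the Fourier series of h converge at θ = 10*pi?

0

θ = 10*pi differs from θ = 2*pi by 2 full period(s), and the series is 4*pi-periodic.
At θ = 2*pi the one-sided limits are h(2*pi^-) = -2 and h(2*pi^+) = 2.
By Dirichlet's theorem the series converges to their average, [(-2) + (2)]/2 = 0.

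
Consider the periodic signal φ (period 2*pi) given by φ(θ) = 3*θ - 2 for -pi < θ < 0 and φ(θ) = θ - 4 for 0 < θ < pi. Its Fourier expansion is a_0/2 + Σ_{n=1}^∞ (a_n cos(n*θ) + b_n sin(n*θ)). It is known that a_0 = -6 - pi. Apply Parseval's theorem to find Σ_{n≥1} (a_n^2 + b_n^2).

Parseval: a_0^2/2 + Σ_{n≥1} (a_n^2+b_n^2) = 1/pi ∫_{-pi}^{pi} φ(θ)^2 dθ = 2*pi + 20 + 10*pi**2/3.
Subtract a_0^2/2 = (pi + 6)**2/2: Σ (a_n^2+b_n^2) = -4*pi + 2 + 17*pi**2/6.

-4*pi + 2 + 17*pi**2/6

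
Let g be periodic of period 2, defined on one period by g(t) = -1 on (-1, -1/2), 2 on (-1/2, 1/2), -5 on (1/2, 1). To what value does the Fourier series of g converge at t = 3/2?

t = 3/2 differs from t = -1/2 by 1 full period(s), and the series is 2-periodic.
At t = -1/2 the one-sided limits are g(-1/2^-) = -1 and g(-1/2^+) = 2.
By Dirichlet's theorem the series converges to their average, [(-1) + (2)]/2 = 1/2.

1/2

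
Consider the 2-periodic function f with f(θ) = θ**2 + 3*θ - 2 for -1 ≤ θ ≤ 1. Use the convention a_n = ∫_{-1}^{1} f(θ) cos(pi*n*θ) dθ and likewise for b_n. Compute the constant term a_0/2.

a_0 = ∫_{-1}^{1} f(θ) dθ = -10/3.
So the constant term a_0/2 = -5/3.

-5/3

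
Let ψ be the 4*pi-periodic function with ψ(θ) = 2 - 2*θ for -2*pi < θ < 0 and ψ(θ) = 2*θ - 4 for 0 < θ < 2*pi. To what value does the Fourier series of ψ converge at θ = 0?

-1

At θ = 0 the one-sided limits are ψ(0^-) = 2 and ψ(0^+) = -4.
By Dirichlet's theorem the series converges to their average, [(2) + (-4)]/2 = -1.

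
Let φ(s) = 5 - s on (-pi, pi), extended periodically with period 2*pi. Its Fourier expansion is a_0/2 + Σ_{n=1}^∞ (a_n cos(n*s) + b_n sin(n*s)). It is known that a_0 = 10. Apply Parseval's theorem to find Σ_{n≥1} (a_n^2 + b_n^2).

2*pi**2/3

Parseval: a_0^2/2 + Σ_{n≥1} (a_n^2+b_n^2) = 1/pi ∫_{-pi}^{pi} φ(s)^2 ds = 2*pi**2/3 + 50.
Subtract a_0^2/2 = 50: Σ (a_n^2+b_n^2) = 2*pi**2/3.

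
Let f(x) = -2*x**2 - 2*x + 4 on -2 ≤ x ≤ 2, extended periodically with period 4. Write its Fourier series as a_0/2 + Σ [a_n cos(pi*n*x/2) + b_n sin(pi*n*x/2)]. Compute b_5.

-8/(5*pi)

b_5 = 1/2 ∫_{-2}^{2} f(x) sin(5*pi*x/2) dx.
Integrating by parts twice (tabular method), an antiderivative of (-2*x**2 - 2*x + 4) sin(5*pi*x/2) is 4*x**2*cos(5*pi*x/2)/(5*pi) - 16*x*sin(5*pi*x/2)/(25*pi**2) + 4*x*cos(5*pi*x/2)/(5*pi) - 8*sin(5*pi*x/2)/(25*pi**2) - 8*cos(5*pi*x/2)/(5*pi) - 32*cos(5*pi*x/2)/(125*pi**3); evaluating from -2 to 2: ∫_{-2}^{2} (-2*x**2 - 2*x + 4) sin(5*pi*x/2) dx = (16*(2 - 25*pi**2)/(125*pi**3)) - (32/(125*pi**3)) = -16/(5*pi).
Hence b_5 = (1/2)·(-16/(5*pi)) = -8/(5*pi).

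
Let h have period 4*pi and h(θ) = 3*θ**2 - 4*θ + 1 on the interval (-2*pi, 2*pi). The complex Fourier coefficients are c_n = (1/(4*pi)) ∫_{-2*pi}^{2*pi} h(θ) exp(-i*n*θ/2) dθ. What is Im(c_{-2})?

Since h is real-valued, Im(c_{-2}) = -(1/(4*pi)) ∫_{-2*pi}^{2*pi} h(θ) sin(-θ) dθ = b_{2}/2.
Integrating by parts twice (tabular method), an antiderivative of (3*θ**2 - 4*θ + 1) sin(-θ) is 3*θ**2*cos(θ) - 6*θ*sin(θ) - 4*θ*cos(θ) + 4*sin(θ) - 5*cos(θ); evaluating from -2*pi to 2*pi: ∫_{-2*pi}^{2*pi} (3*θ**2 - 4*θ + 1) sin(-θ) dθ = (-8*pi - 5 + 12*pi**2) - (-5 + 8*pi + 12*pi**2) = -16*pi.
Hence Im(c_{-2}) = (-1/(4*pi))·(-16*pi) = 4.

4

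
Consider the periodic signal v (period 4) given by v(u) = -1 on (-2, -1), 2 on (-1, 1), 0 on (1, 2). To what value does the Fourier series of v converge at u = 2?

-1/2

At u = 2 the one-sided limits are v(2^-) = 0 and v(2^+) = -1.
By Dirichlet's theorem the series converges to their average, [(0) + (-1)]/2 = -1/2.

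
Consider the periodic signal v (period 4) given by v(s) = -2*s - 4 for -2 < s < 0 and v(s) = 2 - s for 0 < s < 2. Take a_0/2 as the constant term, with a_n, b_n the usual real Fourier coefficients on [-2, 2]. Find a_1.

-4/pi**2

a_1 = 1/2 ∫_{-2}^{2} v(s) cos(pi*s/2) ds.
Split the integral at the breakpoints.
Integrating by parts (boundary term plus one more integral), an antiderivative of (-2*s - 4) cos(pi*s/2) is -4*s*sin(pi*s/2)/pi - 8*sin(pi*s/2)/pi - 8*cos(pi*s/2)/pi**2; evaluating from -2 to 0: ∫_{-2}^{0} (-2*s - 4) cos(pi*s/2) ds = (-8/pi**2) - (8/pi**2) = -16/pi**2.
Integrating by parts (boundary term plus one more integral), an antiderivative of (2 - s) cos(pi*s/2) is -2*s*sin(pi*s/2)/pi + 4*sin(pi*s/2)/pi - 4*cos(pi*s/2)/pi**2; evaluating from 0 to 2: ∫_{0}^{2} (2 - s) cos(pi*s/2) ds = (4/pi**2) - (-4/pi**2) = 8/pi**2.
Summing the pieces and multiplying by (1/2) gives a_1 = -4/pi**2.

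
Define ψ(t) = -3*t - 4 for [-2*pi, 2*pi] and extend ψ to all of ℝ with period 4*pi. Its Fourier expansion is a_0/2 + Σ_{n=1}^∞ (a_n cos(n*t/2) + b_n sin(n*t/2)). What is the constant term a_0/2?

-4

a_0 = (1/(2*pi)) ∫_{-2*pi}^{2*pi} ψ(t) dt = (1/(2*pi)) · (-16*pi) = -8.
So the constant term a_0/2 = -4.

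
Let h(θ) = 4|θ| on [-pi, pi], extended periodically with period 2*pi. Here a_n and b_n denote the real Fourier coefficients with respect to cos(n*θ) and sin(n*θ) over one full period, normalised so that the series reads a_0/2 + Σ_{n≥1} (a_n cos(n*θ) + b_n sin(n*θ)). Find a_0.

4*pi

a_0 = 1/pi ∫_{-pi}^{pi} h(θ) dθ = 1/pi · (4*pi**2) = 4*pi.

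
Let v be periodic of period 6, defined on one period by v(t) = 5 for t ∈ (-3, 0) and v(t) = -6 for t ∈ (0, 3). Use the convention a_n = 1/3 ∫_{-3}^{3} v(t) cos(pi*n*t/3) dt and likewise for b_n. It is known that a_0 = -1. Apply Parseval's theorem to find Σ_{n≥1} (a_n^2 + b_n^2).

Parseval: a_0^2/2 + Σ_{n≥1} (a_n^2+b_n^2) = 1/3 ∫_{-3}^{3} v(t)^2 dt = 61.
Subtract a_0^2/2 = 1/2: Σ (a_n^2+b_n^2) = 121/2.

121/2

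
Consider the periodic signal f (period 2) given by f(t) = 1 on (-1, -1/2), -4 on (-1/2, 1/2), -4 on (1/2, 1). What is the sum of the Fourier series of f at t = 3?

t = 3 differs from t = -1 by 2 full period(s), and the series is 2-periodic.
At t = -1 the one-sided limits are f(-1^-) = -4 and f(-1^+) = 1.
By Dirichlet's theorem the series converges to their average, [(-4) + (1)]/2 = -3/2.

-3/2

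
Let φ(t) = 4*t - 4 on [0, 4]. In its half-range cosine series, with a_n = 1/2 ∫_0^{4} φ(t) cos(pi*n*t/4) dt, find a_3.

-64/(9*pi**2)

a_3 = 1/2 ∫_0^{4} (4*t - 4) cos(3*pi*t/4) dt.
Integrating by parts (boundary term plus one more integral), an antiderivative of (4*t - 4) cos(3*pi*t/4) is 16*t*sin(3*pi*t/4)/(3*pi) - 16*sin(3*pi*t/4)/(3*pi) + 64*cos(3*pi*t/4)/(9*pi**2); evaluating from 0 to 4: ∫_{0}^{4} (4*t - 4) cos(3*pi*t/4) dt = (-64/(9*pi**2)) - (64/(9*pi**2)) = -128/(9*pi**2).
Hence a_3 = (1/2)·(-128/(9*pi**2)) = -64/(9*pi**2).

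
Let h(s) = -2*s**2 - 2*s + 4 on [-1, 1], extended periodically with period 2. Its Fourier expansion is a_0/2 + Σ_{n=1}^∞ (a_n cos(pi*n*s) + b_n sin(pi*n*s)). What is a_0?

a_0 = ∫_{-1}^{1} h(s) ds = 20/3.

20/3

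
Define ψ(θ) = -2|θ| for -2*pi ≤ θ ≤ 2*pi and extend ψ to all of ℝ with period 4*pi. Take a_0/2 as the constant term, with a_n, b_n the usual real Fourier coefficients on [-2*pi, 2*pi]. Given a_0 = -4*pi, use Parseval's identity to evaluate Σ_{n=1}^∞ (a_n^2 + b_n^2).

Parseval: a_0^2/2 + Σ_{n≥1} (a_n^2+b_n^2) = (1/(2*pi)) ∫_{-2*pi}^{2*pi} ψ(θ)^2 dθ = 32*pi**2/3.
Subtract a_0^2/2 = 8*pi**2: Σ (a_n^2+b_n^2) = 8*pi**2/3.

8*pi**2/3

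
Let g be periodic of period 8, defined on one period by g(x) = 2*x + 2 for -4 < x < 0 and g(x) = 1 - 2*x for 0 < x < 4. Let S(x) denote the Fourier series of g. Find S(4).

x = 4 differs from x = -4 by 1 full period(s), and the series is 8-periodic.
At x = -4 the one-sided limits are g(-4^-) = -7 and g(-4^+) = -6.
By Dirichlet's theorem the series converges to their average, [(-7) + (-6)]/2 = -13/2.

-13/2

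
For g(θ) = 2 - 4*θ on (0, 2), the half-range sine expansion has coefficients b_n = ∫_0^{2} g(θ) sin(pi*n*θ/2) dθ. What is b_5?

b_5 = ∫_0^{2} (2 - 4*θ) sin(5*pi*θ/2) dθ.
Integrating by parts (boundary term plus one more integral), an antiderivative of (2 - 4*θ) sin(5*pi*θ/2) is 8*θ*cos(5*pi*θ/2)/(5*pi) - 16*sin(5*pi*θ/2)/(25*pi**2) - 4*cos(5*pi*θ/2)/(5*pi); evaluating from 0 to 2: ∫_{0}^{2} (2 - 4*θ) sin(5*pi*θ/2) dθ = (-12/(5*pi)) - (-4/(5*pi)) = -8/(5*pi).
Hence b_5 = -8/(5*pi).

-8/(5*pi)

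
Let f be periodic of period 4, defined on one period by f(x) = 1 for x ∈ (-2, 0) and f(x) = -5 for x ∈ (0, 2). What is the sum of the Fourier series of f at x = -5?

x = -5 differs from x = -1 by -1 full period(s), and the series is 4-periodic.
f is continuous at x = -1 with value 1, so the series converges to 1 there.

1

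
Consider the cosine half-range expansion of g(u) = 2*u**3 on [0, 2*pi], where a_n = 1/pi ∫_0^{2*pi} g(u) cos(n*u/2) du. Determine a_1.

a_1 = 1/pi ∫_0^{2*pi} (2*u**3) cos(u/2) du.
Integrating by parts three times (tabular method), an antiderivative of (2*u**3) cos(u/2) is 4*u**3*sin(u/2) + 24*u**2*cos(u/2) - 96*u*sin(u/2) - 192*cos(u/2); evaluating from 0 to 2*pi: ∫_{0}^{2*pi} (2*u**3) cos(u/2) du = (192 - 96*pi**2) - (-192) = 384 - 96*pi**2.
Hence a_1 = (1/pi)·(384 - 96*pi**2) = -96*pi + 384/pi.

-96*pi + 384/pi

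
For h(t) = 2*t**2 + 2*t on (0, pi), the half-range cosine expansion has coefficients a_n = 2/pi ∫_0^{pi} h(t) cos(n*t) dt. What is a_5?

a_5 = 2/pi ∫_0^{pi} (2*t**2 + 2*t) cos(5*t) dt.
Integrating by parts twice (tabular method), an antiderivative of (2*t**2 + 2*t) cos(5*t) is 2*t**2*sin(5*t)/5 + 2*t*sin(5*t)/5 + 4*t*cos(5*t)/25 - 4*sin(5*t)/125 + 2*cos(5*t)/25; evaluating from 0 to pi: ∫_{0}^{pi} (2*t**2 + 2*t) cos(5*t) dt = (-4*pi/25 - 2/25) - (2/25) = -4*pi/25 - 4/25.
Hence a_5 = (2/pi)·(-4*pi/25 - 4/25) = 8*(-pi - 1)/(25*pi).

8*(-pi - 1)/(25*pi)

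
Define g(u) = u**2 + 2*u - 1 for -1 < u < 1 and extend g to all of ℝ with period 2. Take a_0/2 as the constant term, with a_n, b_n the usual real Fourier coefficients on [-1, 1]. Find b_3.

b_3 = ∫_{-1}^{1} g(u) sin(3*pi*u) du.
Integrating by parts twice (tabular method), an antiderivative of (u**2 + 2*u - 1) sin(3*pi*u) is -u**2*cos(3*pi*u)/(3*pi) + 2*u*sin(3*pi*u)/(9*pi**2) - 2*u*cos(3*pi*u)/(3*pi) + 2*sin(3*pi*u)/(9*pi**2) + 2*cos(3*pi*u)/(27*pi**3) + cos(3*pi*u)/(3*pi); evaluating from -1 to 1: ∫_{-1}^{1} (u**2 + 2*u - 1) sin(3*pi*u) du = (2*(-1 + 9*pi**2)/(27*pi**3)) - (2*(-9*pi**2 - 1)/(27*pi**3)) = 4/(3*pi).
Hence b_3 = 4/(3*pi).

4/(3*pi)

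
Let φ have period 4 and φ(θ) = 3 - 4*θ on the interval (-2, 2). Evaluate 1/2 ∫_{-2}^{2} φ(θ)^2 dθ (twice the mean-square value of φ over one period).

182/3

1/2 ∫_{-2}^{2} φ(θ)^2 dθ = 1/2 · (364/3) = 182/3.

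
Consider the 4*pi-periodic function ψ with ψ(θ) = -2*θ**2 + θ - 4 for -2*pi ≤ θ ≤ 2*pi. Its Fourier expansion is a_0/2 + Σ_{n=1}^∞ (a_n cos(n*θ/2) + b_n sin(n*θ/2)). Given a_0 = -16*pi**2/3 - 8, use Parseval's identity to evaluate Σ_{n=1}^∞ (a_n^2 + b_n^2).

8*pi**2*(15 + 64*pi**2)/45

Parseval: a_0^2/2 + Σ_{n≥1} (a_n^2+b_n^2) = (1/(2*pi)) ∫_{-2*pi}^{2*pi} ψ(θ)^2 dθ = 32 + 136*pi**2/3 + 128*pi**4/5.
Subtract a_0^2/2 = 32*(3 + 2*pi**2)**2/9: Σ (a_n^2+b_n^2) = 8*pi**2*(15 + 64*pi**2)/45.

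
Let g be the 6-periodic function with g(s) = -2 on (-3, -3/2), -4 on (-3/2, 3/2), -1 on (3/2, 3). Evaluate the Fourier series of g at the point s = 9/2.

-3

s = 9/2 differs from s = -3/2 by 1 full period(s), and the series is 6-periodic.
At s = -3/2 the one-sided limits are g(-3/2^-) = -2 and g(-3/2^+) = -4.
By Dirichlet's theorem the series converges to their average, [(-2) + (-4)]/2 = -3.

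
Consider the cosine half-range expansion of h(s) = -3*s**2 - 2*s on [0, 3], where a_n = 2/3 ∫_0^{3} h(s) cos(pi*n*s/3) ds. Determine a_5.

a_5 = 2/3 ∫_0^{3} (-3*s**2 - 2*s) cos(5*pi*s/3) ds.
Integrating by parts twice (tabular method), an antiderivative of (-3*s**2 - 2*s) cos(5*pi*s/3) is -9*s**2*sin(5*pi*s/3)/(5*pi) - 6*s*sin(5*pi*s/3)/(5*pi) - 54*s*cos(5*pi*s/3)/(25*pi**2) + 162*sin(5*pi*s/3)/(125*pi**3) - 18*cos(5*pi*s/3)/(25*pi**2); evaluating from 0 to 3: ∫_{0}^{3} (-3*s**2 - 2*s) cos(5*pi*s/3) ds = (36/(5*pi**2)) - (-18/(25*pi**2)) = 198/(25*pi**2).
Hence a_5 = (2/3)·(198/(25*pi**2)) = 132/(25*pi**2).

132/(25*pi**2)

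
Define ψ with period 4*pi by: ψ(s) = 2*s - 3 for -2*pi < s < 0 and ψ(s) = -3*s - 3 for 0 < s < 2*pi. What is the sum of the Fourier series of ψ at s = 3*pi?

-2*pi - 3

s = 3*pi differs from s = -pi by 1 full period(s), and the series is 4*pi-periodic.
ψ is continuous at s = -pi with value -2*pi - 3, so the series converges to -2*pi - 3 there.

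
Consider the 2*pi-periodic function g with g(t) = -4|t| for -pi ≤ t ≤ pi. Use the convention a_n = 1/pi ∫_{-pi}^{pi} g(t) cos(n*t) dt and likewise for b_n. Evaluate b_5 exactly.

b_5 = 1/pi ∫_{-pi}^{pi} g(t) sin(5*t) dt.
g is even and sin(5*t) is odd, so the integrand is odd over a symmetric interval and the integral vanishes.

0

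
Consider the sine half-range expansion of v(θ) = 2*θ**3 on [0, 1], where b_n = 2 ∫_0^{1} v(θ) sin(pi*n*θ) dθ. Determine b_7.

b_7 = 2 ∫_0^{1} (2*θ**3) sin(7*pi*θ) dθ.
Integrating by parts three times (tabular method), an antiderivative of (2*θ**3) sin(7*pi*θ) is -2*θ**3*cos(7*pi*θ)/(7*pi) + 6*θ**2*sin(7*pi*θ)/(49*pi**2) + 12*θ*cos(7*pi*θ)/(343*pi**3) - 12*sin(7*pi*θ)/(2401*pi**4); evaluating from 0 to 1: ∫_{0}^{1} (2*θ**3) sin(7*pi*θ) dθ = (2*(-6 + 49*pi**2)/(343*pi**3)) - (0) = 2*(-6 + 49*pi**2)/(343*pi**3).
Hence b_7 = 2·(2*(-6 + 49*pi**2)/(343*pi**3)) = 4*(-6 + 49*pi**2)/(343*pi**3).

4*(-6 + 49*pi**2)/(343*pi**3)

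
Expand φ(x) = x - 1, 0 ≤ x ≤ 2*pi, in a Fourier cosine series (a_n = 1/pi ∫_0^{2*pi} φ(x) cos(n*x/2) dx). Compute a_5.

a_5 = 1/pi ∫_0^{2*pi} (x - 1) cos(5*x/2) dx.
Integrating by parts (boundary term plus one more integral), an antiderivative of (x - 1) cos(5*x/2) is 2*x*sin(5*x/2)/5 - 2*sin(5*x/2)/5 + 4*cos(5*x/2)/25; evaluating from 0 to 2*pi: ∫_{0}^{2*pi} (x - 1) cos(5*x/2) dx = (-4/25) - (4/25) = -8/25.
Hence a_5 = (1/pi)·(-8/25) = -8/(25*pi).

-8/(25*pi)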